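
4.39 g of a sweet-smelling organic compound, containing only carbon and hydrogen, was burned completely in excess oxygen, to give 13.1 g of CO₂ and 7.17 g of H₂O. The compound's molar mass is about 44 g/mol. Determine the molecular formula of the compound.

C3H8

mol C = 13.1 g CO₂ ÷ 44.009 g/mol = 0.2977 mol
mol H = 2 × 7.17 g H₂O ÷ 18.015 g/mol = 0.7960 mol
Divide by the smallest (0.2977 mol): C 1.000, H 2.674
Multiplying each by 3 gives whole numbers: C 3.00, H 8.02
Empirical formula: C3H8
Empirical-formula mass = 44.10 g/mol; 44 ÷ 44.10 ≈ 1, so the molecular formula is C3H8.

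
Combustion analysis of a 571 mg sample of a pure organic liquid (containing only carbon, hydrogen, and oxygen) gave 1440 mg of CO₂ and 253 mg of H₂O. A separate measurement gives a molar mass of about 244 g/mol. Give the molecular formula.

mol C = 1.44 g CO₂ ÷ 44.009 g/mol = 0.03272 mol
mol H = 2 × 0.253 g H₂O ÷ 18.015 g/mol = 0.02809 mol
mass O = 0.571 − (0.3930 + 0.02831) = 0.1497 g → mol O = 0.1497 ÷ 15.999 = 0.009356 mol
Divide by the smallest (0.009356 mol): C 3.497, H 3.002, O 1.000
Multiplying each by 2 gives whole numbers: C 6.99, H 6.00, O 2.00
Empirical formula: C7H6O2
Empirical-formula mass = 122.12 g/mol; 244 ÷ 122.12 ≈ 2, so the molecular formula is C14H12O4.

C14H12O4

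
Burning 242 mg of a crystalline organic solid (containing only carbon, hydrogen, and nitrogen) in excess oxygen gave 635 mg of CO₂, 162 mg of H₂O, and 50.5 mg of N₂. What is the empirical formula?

mol C = 0.635 g CO₂ ÷ 44.009 g/mol = 0.01443 mol
mol H = 2 × 0.162 g H₂O ÷ 18.015 g/mol = 0.01799 mol
mol N = 2 × 0.0505 g N₂ ÷ 28.014 g/mol = 0.003605 mol
Divide by the smallest (0.003605 mol): C 4.002, H 4.988, N 1.000

C4H5N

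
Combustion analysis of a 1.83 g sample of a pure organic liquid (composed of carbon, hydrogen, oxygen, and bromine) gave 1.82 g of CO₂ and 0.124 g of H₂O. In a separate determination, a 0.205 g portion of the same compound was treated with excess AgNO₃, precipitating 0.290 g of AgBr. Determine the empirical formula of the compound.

C3HBrO

mol C = 1.82 g CO₂ ÷ 44.009 g/mol = 0.04136 mol
mol H = 2 × 0.124 g H₂O ÷ 18.015 g/mol = 0.01377 mol
From the AgBr data: mol Br per gram of compound = (0.290 ÷ 187.772) ÷ 0.205 = 0.007534 mol/g, so in the 1.83 g combustion sample mol Br = 0.01379 mol
mass O = 1.83 − (0.4967 + 0.01388 + 1.102) = 0.2178 g → mol O = 0.2178 ÷ 15.999 = 0.01361 mol
Divide by the smallest (0.01361 mol): C 3.038, H 1.011, Br 1.013, O 1.000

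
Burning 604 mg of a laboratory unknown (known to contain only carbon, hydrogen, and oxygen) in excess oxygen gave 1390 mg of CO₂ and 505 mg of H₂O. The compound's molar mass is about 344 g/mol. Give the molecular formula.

mol C = 1.39 g CO₂ ÷ 44.009 g/mol = 0.03158 mol
mol H = 2 × 0.505 g H₂O ÷ 18.015 g/mol = 0.05606 mol
mass O = 0.604 − (0.3794 + 0.05651) = 0.1681 g → mol O = 0.1681 ÷ 15.999 = 0.01051 mol
Divide by the smallest (0.01051 mol): C 3.006, H 5.335, O 1.000
Multiplying each by 3 gives whole numbers: C 9.02, H 16.01, O 3.00
Empirical formula: C9H16O3
Empirical-formula mass = 172.22 g/mol; 344 ÷ 172.22 ≈ 2, so the molecular formula is C18H32O6.

C18H32O6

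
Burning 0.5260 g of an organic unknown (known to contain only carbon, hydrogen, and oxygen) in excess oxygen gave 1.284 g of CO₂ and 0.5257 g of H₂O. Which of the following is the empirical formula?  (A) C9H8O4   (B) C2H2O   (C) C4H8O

(C) C4H8O

mol C = 1.284 g CO₂ ÷ 44.009 g/mol = 0.029176 mol
mol H = 2 × 0.5257 g H₂O ÷ 18.015 g/mol = 0.058362 mol
mass O = 0.5260 − (0.35043 + 0.058829) = 0.11674 g → mol O = 0.11674 ÷ 15.999 = 0.0072967 mol
Divide by the smallest (0.0072967 mol): C 3.999, H 7.999, O 1.000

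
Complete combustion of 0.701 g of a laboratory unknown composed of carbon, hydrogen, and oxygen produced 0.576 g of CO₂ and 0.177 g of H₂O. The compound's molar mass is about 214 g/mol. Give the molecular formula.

mol C = 0.576 g CO₂ ÷ 44.009 g/mol = 0.01309 mol
mol H = 2 × 0.177 g H₂O ÷ 18.015 g/mol = 0.01965 mol
mass O = 0.701 − (0.1572 + 0.01981) = 0.5240 g → mol O = 0.5240 ÷ 15.999 = 0.03275 mol
Divide by the smallest (0.01309 mol): C 1.000, H 1.501, O 2.502
Multiplying each by 2 gives whole numbers: C 2.00, H 3.00, O 5.00
Empirical formula: C2H3O5
Empirical-formula mass = 107.04 g/mol; 214 ÷ 107.04 ≈ 2, so the molecular formula is C4H6O10.

C4H6O10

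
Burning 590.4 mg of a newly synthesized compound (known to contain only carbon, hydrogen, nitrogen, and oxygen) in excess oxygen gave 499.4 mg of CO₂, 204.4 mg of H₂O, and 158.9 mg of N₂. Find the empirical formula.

C2H4N2O3

mol C = 0.4994 g CO₂ ÷ 44.009 g/mol = 0.011348 mol
mol H = 2 × 0.2044 g H₂O ÷ 18.015 g/mol = 0.022692 mol
mol N = 2 × 0.1589 g N₂ ÷ 28.014 g/mol = 0.011344 mol
mass O = 0.5904 − (0.13630 + 0.022874 + 0.15890) = 0.27233 g → mol O = 0.27233 ÷ 15.999 = 0.017022 mol
Divide by the smallest (0.011344 mol): C 1.000, H 2.000, N 1.000, O 1.500
Multiplying each by 2 gives whole numbers: C 2.00, H 4.00, N 2.00, O 3.00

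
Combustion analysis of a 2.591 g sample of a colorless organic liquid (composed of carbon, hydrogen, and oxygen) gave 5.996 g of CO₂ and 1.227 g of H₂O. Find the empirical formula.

mol C = 5.996 g CO₂ ÷ 44.009 g/mol = 0.13624 mol
mol H = 2 × 1.227 g H₂O ÷ 18.015 g/mol = 0.13622 mol
mass O = 2.591 − (1.6364 + 0.13731) = 0.81725 g → mol O = 0.81725 ÷ 15.999 = 0.051082 mol
Divide by the smallest (0.051082 mol): C 2.667, H 2.667, O 1.000
Multiplying each by 3 gives whole numbers: C 8.00, H 8.00, O 3.00

C8H8O3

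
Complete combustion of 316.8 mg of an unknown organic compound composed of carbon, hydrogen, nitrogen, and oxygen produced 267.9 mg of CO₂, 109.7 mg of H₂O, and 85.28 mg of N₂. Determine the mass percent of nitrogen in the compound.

mol C = 0.2679 g CO₂ ÷ 44.009 g/mol = 0.0060874 mol
mol H = 2 × 0.1097 g H₂O ÷ 18.015 g/mol = 0.012179 mol
mol N = 2 × 0.08528 g N₂ ÷ 28.014 g/mol = 0.0060884 mol
mass O = 0.3168 − (0.073116 + 0.012276 + 0.085280) = 0.14613 g → mol O = 0.14613 ÷ 15.999 = 0.0091336 mol
mass % N = 0.085280 g ÷ 0.3168 g × 100%

26.92%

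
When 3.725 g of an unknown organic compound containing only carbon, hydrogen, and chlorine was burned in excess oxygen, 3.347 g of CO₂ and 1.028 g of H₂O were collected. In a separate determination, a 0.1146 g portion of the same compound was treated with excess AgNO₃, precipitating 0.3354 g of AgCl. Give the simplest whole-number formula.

C2H3Cl2

mol C = 3.347 g CO₂ ÷ 44.009 g/mol = 0.076053 mol
mol H = 2 × 1.028 g H₂O ÷ 18.015 g/mol = 0.11413 mol
From the AgCl data: mol Cl per gram of compound = (0.3354 ÷ 143.318) ÷ 0.1146 = 0.020421 mol/g, so in the 3.725 g combustion sample mol Cl = 0.076068 mol
Divide by the smallest (0.076053 mol): C 1.000, H 1.501, Cl 1.000
Multiplying each by 2 gives whole numbers: C 2.00, H 3.00, Cl 2.00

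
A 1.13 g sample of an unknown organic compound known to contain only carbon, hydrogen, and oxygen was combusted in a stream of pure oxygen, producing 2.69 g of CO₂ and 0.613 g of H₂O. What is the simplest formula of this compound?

mol C = 2.69 g CO₂ ÷ 44.009 g/mol = 0.06112 mol
mol H = 2 × 0.613 g H₂O ÷ 18.015 g/mol = 0.06805 mol
mass O = 1.13 − (0.7342 + 0.06860) = 0.3272 g → mol O = 0.3272 ÷ 15.999 = 0.02045 mol
Divide by the smallest (0.02045 mol): C 2.988, H 3.327, O 1.000
Multiplying each by 3 gives whole numbers: C 8.97, H 9.98, O 3.00

C9H10O3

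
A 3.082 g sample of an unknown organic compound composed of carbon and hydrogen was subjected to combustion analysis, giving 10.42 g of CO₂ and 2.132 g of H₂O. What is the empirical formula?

mol C = 10.42 g CO₂ ÷ 44.009 g/mol = 0.23677 mol
mol H = 2 × 2.132 g H₂O ÷ 18.015 g/mol = 0.23669 mol
Divide by the smallest (0.23669 mol): C 1.000, H 1.000

CH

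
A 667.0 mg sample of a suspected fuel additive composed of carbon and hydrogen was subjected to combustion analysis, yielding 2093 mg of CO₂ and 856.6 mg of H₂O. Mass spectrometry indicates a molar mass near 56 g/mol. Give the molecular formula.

mol C = 2.093 g CO₂ ÷ 44.009 g/mol = 0.047558 mol
mol H = 2 × 0.8566 g H₂O ÷ 18.015 g/mol = 0.095099 mol
Divide by the smallest (0.047558 mol): C 1.000, H 2.000
Empirical formula: CH2
Empirical-formula mass = 14.03 g/mol; 56 ÷ 14.03 ≈ 4, so the molecular formula is C4H8.

C4H8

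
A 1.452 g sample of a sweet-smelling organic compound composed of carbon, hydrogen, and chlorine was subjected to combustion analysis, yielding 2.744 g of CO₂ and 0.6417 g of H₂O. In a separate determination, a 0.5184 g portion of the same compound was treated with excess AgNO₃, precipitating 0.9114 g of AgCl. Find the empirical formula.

mol C = 2.744 g CO₂ ÷ 44.009 g/mol = 0.062351 mol
mol H = 2 × 0.6417 g H₂O ÷ 18.015 g/mol = 0.071241 mol
From the AgCl data: mol Cl per gram of compound = (0.9114 ÷ 143.318) ÷ 0.5184 = 0.012267 mol/g, so in the 1.452 g combustion sample mol Cl = 0.017812 mol
Divide by the smallest (0.017812 mol): C 3.501, H 4.000, Cl 1.000
Multiplying each by 2 gives whole numbers: C 7.00, H 8.00, Cl 2.00

C7H8Cl2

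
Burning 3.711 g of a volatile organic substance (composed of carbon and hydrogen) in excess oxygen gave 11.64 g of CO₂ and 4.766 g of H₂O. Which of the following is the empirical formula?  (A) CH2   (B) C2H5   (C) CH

(A) CH2

mol C = 11.64 g CO₂ ÷ 44.009 g/mol = 0.26449 mol
mol H = 2 × 4.766 g H₂O ÷ 18.015 g/mol = 0.52911 mol
Divide by the smallest (0.26449 mol): C 1.000, H 2.000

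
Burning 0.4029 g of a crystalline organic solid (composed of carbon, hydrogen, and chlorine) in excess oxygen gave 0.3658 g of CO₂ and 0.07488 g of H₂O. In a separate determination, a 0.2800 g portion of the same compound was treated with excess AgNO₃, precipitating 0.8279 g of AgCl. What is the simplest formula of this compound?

mol C = 0.3658 g CO₂ ÷ 44.009 g/mol = 0.0083119 mol
mol H = 2 × 0.07488 g H₂O ÷ 18.015 g/mol = 0.0083131 mol
From the AgCl data: mol Cl per gram of compound = (0.8279 ÷ 143.318) ÷ 0.2800 = 0.020631 mol/g, so in the 0.4029 g combustion sample mol Cl = 0.0083122 mol
Divide by the smallest (0.0083119 mol): C 1.000, H 1.000, Cl 1.000

CHCl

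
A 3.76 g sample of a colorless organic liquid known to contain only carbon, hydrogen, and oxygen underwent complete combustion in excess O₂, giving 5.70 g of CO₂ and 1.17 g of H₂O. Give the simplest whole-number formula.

CHO

mol C = 5.70 g CO₂ ÷ 44.009 g/mol = 0.1295 mol
mol H = 2 × 1.17 g H₂O ÷ 18.015 g/mol = 0.1299 mol
mass O = 3.76 − (1.556 + 0.1309) = 2.073 g → mol O = 2.073 ÷ 15.999 = 0.1296 mol
Divide by the smallest (0.1295 mol): C 1.000, H 1.003, O 1.001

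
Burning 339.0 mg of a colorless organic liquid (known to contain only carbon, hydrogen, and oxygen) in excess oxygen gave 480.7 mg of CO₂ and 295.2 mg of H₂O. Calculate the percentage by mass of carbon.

38.70%

mol C = 0.4807 g CO₂ ÷ 44.009 g/mol = 0.010923 mol
mol H = 2 × 0.2952 g H₂O ÷ 18.015 g/mol = 0.032773 mol
mass O = 0.3390 − (0.13119 + 0.033035) = 0.17477 g → mol O = 0.17477 ÷ 15.999 = 0.010924 mol
mass % C = 0.13119 g ÷ 0.3390 g × 100%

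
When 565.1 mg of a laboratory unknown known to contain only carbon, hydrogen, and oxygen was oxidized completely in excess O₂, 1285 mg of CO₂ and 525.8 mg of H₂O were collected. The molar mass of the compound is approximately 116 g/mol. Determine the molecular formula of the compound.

mol C = 1.285 g CO₂ ÷ 44.009 g/mol = 0.029199 mol
mol H = 2 × 0.5258 g H₂O ÷ 18.015 g/mol = 0.058374 mol
mass O = 0.5651 − (0.35070 + 0.058841) = 0.15556 g → mol O = 0.15556 ÷ 15.999 = 0.0097228 mol
Divide by the smallest (0.0097228 mol): C 3.003, H 6.004, O 1.000
Empirical formula: C3H6O
Empirical-formula mass = 58.08 g/mol; 116 ÷ 58.08 ≈ 2, so the molecular formula is C6H12O2.

C6H12O2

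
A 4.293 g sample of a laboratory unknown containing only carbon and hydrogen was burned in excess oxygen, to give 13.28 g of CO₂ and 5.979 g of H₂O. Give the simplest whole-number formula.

C5H11

mol C = 13.28 g CO₂ ÷ 44.009 g/mol = 0.30176 mol
mol H = 2 × 5.979 g H₂O ÷ 18.015 g/mol = 0.66378 mol
Divide by the smallest (0.30176 mol): C 1.000, H 2.200
Multiplying each by 5 gives whole numbers: C 5.00, H 11.00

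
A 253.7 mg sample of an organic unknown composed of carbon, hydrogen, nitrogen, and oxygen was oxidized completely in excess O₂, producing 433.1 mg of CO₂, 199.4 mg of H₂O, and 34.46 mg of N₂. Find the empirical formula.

C4H9NO2

mol C = 0.4331 g CO₂ ÷ 44.009 g/mol = 0.0098412 mol
mol H = 2 × 0.1994 g H₂O ÷ 18.015 g/mol = 0.022137 mol
mol N = 2 × 0.03446 g N₂ ÷ 28.014 g/mol = 0.0024602 mol
mass O = 0.2537 − (0.11820 + 0.022314 + 0.034460) = 0.078724 g → mol O = 0.078724 ÷ 15.999 = 0.0049205 mol
Divide by the smallest (0.0024602 mol): C 4.000, H 8.998, N 1.000, O 2.000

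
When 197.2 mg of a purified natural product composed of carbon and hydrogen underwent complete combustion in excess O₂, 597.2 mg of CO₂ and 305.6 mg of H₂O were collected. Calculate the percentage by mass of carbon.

mol C = 0.5972 g CO₂ ÷ 44.009 g/mol = 0.013570 mol
mol H = 2 × 0.3056 g H₂O ÷ 18.015 g/mol = 0.033927 mol
mass % C = 0.16299 g ÷ 0.1972 g × 100%

82.65%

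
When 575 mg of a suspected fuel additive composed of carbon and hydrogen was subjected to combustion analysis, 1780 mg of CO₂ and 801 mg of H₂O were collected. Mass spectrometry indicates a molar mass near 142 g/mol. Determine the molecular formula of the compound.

C10H22

mol C = 1.78 g CO₂ ÷ 44.009 g/mol = 0.04045 mol
mol H = 2 × 0.801 g H₂O ÷ 18.015 g/mol = 0.08893 mol
Divide by the smallest (0.04045 mol): C 1.000, H 2.199
Multiplying each by 5 gives whole numbers: C 5.00, H 10.99
Empirical formula: C5H11
Empirical-formula mass = 71.14 g/mol; 142 ÷ 71.14 ≈ 2, so the molecular formula is C10H22.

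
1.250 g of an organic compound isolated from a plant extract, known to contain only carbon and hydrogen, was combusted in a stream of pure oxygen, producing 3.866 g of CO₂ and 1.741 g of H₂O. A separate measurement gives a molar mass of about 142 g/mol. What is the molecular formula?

C10H22

mol C = 3.866 g CO₂ ÷ 44.009 g/mol = 0.087846 mol
mol H = 2 × 1.741 g H₂O ÷ 18.015 g/mol = 0.19328 mol
Divide by the smallest (0.087846 mol): C 1.000, H 2.200
Multiplying each by 5 gives whole numbers: C 5.00, H 11.00
Empirical formula: C5H11
Empirical-formula mass = 71.14 g/mol; 142 ÷ 71.14 ≈ 2, so the molecular formula is C10H22.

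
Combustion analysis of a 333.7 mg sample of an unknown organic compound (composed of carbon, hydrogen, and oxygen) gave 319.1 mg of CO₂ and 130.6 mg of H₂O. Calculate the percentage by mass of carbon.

mol C = 0.3191 g CO₂ ÷ 44.009 g/mol = 0.0072508 mol
mol H = 2 × 0.1306 g H₂O ÷ 18.015 g/mol = 0.014499 mol
mass O = 0.3337 − (0.087089 + 0.014615) = 0.23200 g → mol O = 0.23200 ÷ 15.999 = 0.014501 mol
mass % C = 0.087089 g ÷ 0.3337 g × 100%

26.10%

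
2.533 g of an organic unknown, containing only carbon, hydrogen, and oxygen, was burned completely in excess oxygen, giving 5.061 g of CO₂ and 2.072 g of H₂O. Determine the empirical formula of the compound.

mol C = 5.061 g CO₂ ÷ 44.009 g/mol = 0.11500 mol
mol H = 2 × 2.072 g H₂O ÷ 18.015 g/mol = 0.23003 mol
mass O = 2.533 − (1.3813 + 0.23187) = 0.91987 g → mol O = 0.91987 ÷ 15.999 = 0.057496 mol
Divide by the smallest (0.057496 mol): C 2.000, H 4.001, O 1.000

C2H4O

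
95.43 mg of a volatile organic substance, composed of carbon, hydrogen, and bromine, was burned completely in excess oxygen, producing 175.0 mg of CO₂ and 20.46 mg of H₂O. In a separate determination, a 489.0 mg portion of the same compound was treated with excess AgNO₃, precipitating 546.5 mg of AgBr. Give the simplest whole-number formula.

mol C = 0.1750 g CO₂ ÷ 44.009 g/mol = 0.0039765 mol
mol H = 2 × 0.02046 g H₂O ÷ 18.015 g/mol = 0.0022714 mol
From the AgBr data: mol Br per gram of compound = (0.5465 ÷ 187.772) ÷ 0.4890 = 0.0059518 mol/g, so in the 0.09543 g combustion sample mol Br = 0.00056798 mol
Divide by the smallest (0.00056798 mol): C 7.001, H 3.999, Br 1.000

C7H4Br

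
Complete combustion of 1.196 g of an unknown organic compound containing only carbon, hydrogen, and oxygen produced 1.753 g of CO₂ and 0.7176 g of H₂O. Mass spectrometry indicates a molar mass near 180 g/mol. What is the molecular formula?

mol C = 1.753 g CO₂ ÷ 44.009 g/mol = 0.039833 mol
mol H = 2 × 0.7176 g H₂O ÷ 18.015 g/mol = 0.079667 mol
mass O = 1.196 − (0.47843 + 0.080304) = 0.63726 g → mol O = 0.63726 ÷ 15.999 = 0.039832 mol
Divide by the smallest (0.039832 mol): C 1.000, H 2.000, O 1.000
Empirical formula: CH2O
Empirical-formula mass = 30.03 g/mol; 180 ÷ 30.03 ≈ 6, so the molecular formula is C6H12O6.

C6H12O6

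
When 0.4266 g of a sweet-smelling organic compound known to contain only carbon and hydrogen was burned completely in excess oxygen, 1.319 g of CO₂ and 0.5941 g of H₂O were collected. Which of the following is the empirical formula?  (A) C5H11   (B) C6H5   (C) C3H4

mol C = 1.319 g CO₂ ÷ 44.009 g/mol = 0.029971 mol
mol H = 2 × 0.5941 g H₂O ÷ 18.015 g/mol = 0.065956 mol
Divide by the smallest (0.029971 mol): C 1.000, H 2.201
Multiplying each by 5 gives whole numbers: C 5.00, H 11.00

(A) C5H11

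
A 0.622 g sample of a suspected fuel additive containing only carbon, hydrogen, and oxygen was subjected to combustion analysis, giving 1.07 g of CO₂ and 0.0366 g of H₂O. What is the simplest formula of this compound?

mol C = 1.07 g CO₂ ÷ 44.009 g/mol = 0.02431 mol
mol H = 2 × 0.0366 g H₂O ÷ 18.015 g/mol = 0.004063 mol
mass O = 0.622 − (0.2920 + 0.004096) = 0.3259 g → mol O = 0.3259 ÷ 15.999 = 0.02037 mol
Divide by the smallest (0.004063 mol): C 5.984, H 1.000, O 5.013

C6HO5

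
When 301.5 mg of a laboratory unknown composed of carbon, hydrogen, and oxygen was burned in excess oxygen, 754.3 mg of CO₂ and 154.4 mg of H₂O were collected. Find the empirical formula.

C7H7O2

mol C = 0.7543 g CO₂ ÷ 44.009 g/mol = 0.017140 mol
mol H = 2 × 0.1544 g H₂O ÷ 18.015 g/mol = 0.017141 mol
mass O = 0.3015 − (0.20586 + 0.017278) = 0.078357 g → mol O = 0.078357 ÷ 15.999 = 0.0048976 mol
Divide by the smallest (0.0048976 mol): C 3.500, H 3.500, O 1.000
Multiplying each by 2 gives whole numbers: C 7.00, H 7.00, O 2.00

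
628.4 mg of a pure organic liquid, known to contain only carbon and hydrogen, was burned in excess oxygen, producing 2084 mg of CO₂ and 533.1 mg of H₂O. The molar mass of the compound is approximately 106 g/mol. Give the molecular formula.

mol C = 2.084 g CO₂ ÷ 44.009 g/mol = 0.047354 mol
mol H = 2 × 0.5331 g H₂O ÷ 18.015 g/mol = 0.059184 mol
Divide by the smallest (0.047354 mol): C 1.000, H 1.250
Multiplying each by 4 gives whole numbers: C 4.00, H 5.00
Empirical formula: C4H5
Empirical-formula mass = 53.08 g/mol; 106 ÷ 53.08 ≈ 2, so the molecular formula is C8H10.

C8H10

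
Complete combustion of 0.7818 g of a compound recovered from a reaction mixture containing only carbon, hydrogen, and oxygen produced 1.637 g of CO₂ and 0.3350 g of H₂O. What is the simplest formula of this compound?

C2H2O

mol C = 1.637 g CO₂ ÷ 44.009 g/mol = 0.037197 mol
mol H = 2 × 0.3350 g H₂O ÷ 18.015 g/mol = 0.037191 mol
mass O = 0.7818 − (0.44677 + 0.037489) = 0.29754 g → mol O = 0.29754 ÷ 15.999 = 0.018597 mol
Divide by the smallest (0.018597 mol): C 2.000, H 2.000, O 1.000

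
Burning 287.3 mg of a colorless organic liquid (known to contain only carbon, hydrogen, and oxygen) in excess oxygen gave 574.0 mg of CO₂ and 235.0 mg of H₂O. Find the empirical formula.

mol C = 0.5740 g CO₂ ÷ 44.009 g/mol = 0.013043 mol
mol H = 2 × 0.2350 g H₂O ÷ 18.015 g/mol = 0.026089 mol
mass O = 0.2873 − (0.15666 + 0.026298) = 0.10435 g → mol O = 0.10435 ÷ 15.999 = 0.0065220 mol
Divide by the smallest (0.0065220 mol): C 2.000, H 4.000, O 1.000

C2H4O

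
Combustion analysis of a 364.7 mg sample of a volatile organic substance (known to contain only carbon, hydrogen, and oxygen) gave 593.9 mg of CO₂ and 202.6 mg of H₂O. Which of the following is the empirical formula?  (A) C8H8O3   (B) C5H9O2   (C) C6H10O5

mol C = 0.5939 g CO₂ ÷ 44.009 g/mol = 0.013495 mol
mol H = 2 × 0.2026 g H₂O ÷ 18.015 g/mol = 0.022492 mol
mass O = 0.3647 − (0.16209 + 0.022672) = 0.17994 g → mol O = 0.17994 ÷ 15.999 = 0.011247 mol
Divide by the smallest (0.011247 mol): C 1.200, H 2.000, O 1.000
Multiplying each by 5 gives whole numbers: C 6.00, H 10.00, O 5.00

(C) C6H10O5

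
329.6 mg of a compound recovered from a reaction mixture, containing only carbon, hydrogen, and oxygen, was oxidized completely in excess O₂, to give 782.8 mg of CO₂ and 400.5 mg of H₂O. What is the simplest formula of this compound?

C4H10O

mol C = 0.7828 g CO₂ ÷ 44.009 g/mol = 0.017787 mol
mol H = 2 × 0.4005 g H₂O ÷ 18.015 g/mol = 0.044463 mol
mass O = 0.3296 − (0.21364 + 0.044819) = 0.071138 g → mol O = 0.071138 ÷ 15.999 = 0.0044464 mol
Divide by the smallest (0.0044464 mol): C 4.000, H 10.000, O 1.000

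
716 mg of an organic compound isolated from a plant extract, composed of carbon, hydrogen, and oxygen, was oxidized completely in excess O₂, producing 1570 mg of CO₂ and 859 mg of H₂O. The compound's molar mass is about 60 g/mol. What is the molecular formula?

C3H8O

mol C = 1.57 g CO₂ ÷ 44.009 g/mol = 0.03567 mol
mol H = 2 × 0.859 g H₂O ÷ 18.015 g/mol = 0.09536 mol
mass O = 0.716 − (0.4285 + 0.09613) = 0.1914 g → mol O = 0.1914 ÷ 15.999 = 0.01196 mol
Divide by the smallest (0.01196 mol): C 2.982, H 7.972, O 1.000
Empirical formula: C3H8O
Empirical-formula mass = 60.10 g/mol; 60 ÷ 60.10 ≈ 1, so the molecular formula is C3H8O.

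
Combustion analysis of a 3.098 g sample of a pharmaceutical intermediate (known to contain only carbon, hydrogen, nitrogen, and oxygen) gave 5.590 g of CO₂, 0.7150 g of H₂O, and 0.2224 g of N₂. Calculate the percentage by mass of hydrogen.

2.58%

mol C = 5.590 g CO₂ ÷ 44.009 g/mol = 0.12702 mol
mol H = 2 × 0.7150 g H₂O ÷ 18.015 g/mol = 0.079378 mol
mol N = 2 × 0.2224 g N₂ ÷ 28.014 g/mol = 0.015878 mol
mass O = 3.098 − (1.5256 + 0.080013 + 0.22240) = 1.2700 g → mol O = 1.2700 ÷ 15.999 = 0.079377 mol
mass % H = 0.080013 g ÷ 3.098 g × 100%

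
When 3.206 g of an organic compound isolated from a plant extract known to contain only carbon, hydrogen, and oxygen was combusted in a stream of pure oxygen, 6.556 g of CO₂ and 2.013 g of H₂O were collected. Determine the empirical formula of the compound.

C2H3O

mol C = 6.556 g CO₂ ÷ 44.009 g/mol = 0.14897 mol
mol H = 2 × 2.013 g H₂O ÷ 18.015 g/mol = 0.22348 mol
mass O = 3.206 − (1.7893 + 0.22527) = 1.1915 g → mol O = 1.1915 ÷ 15.999 = 0.074471 mol
Divide by the smallest (0.074471 mol): C 2.000, H 3.001, O 1.000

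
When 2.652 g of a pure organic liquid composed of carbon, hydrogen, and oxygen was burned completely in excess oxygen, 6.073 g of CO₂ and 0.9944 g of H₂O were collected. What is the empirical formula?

mol C = 6.073 g CO₂ ÷ 44.009 g/mol = 0.13799 mol
mol H = 2 × 0.9944 g H₂O ÷ 18.015 g/mol = 0.11040 mol
mass O = 2.652 − (1.6575 + 0.11128) = 0.88327 g → mol O = 0.88327 ÷ 15.999 = 0.055208 mol
Divide by the smallest (0.055208 mol): C 2.500, H 2.000, O 1.000
Multiplying each by 2 gives whole numbers: C 5.00, H 4.00, O 2.00

C5H4O2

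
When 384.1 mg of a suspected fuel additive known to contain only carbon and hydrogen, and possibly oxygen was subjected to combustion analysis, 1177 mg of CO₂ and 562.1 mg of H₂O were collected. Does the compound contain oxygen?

no

mol C = 1.177 g CO₂ ÷ 44.009 g/mol = 0.026745 mol
mol H = 2 × 0.5621 g H₂O ÷ 18.015 g/mol = 0.062404 mol
C and H together account for 0.38413 g — essentially the entire 0.3841 g sample — so the compound contains no oxygen.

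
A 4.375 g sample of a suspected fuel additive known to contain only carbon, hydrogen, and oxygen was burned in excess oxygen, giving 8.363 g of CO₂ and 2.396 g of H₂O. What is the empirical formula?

mol C = 8.363 g CO₂ ÷ 44.009 g/mol = 0.19003 mol
mol H = 2 × 2.396 g H₂O ÷ 18.015 g/mol = 0.26600 mol
mass O = 4.375 − (2.2824 + 0.26813) = 1.8244 g → mol O = 1.8244 ÷ 15.999 = 0.11403 mol
Divide by the smallest (0.11403 mol): C 1.666, H 2.333, O 1.000
Multiplying each by 3 gives whole numbers: C 5.00, H 7.00, O 3.00

C5H7O3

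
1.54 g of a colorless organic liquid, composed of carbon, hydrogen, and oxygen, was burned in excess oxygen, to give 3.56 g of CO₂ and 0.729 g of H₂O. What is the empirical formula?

C8H8O3

mol C = 3.56 g CO₂ ÷ 44.009 g/mol = 0.08089 mol
mol H = 2 × 0.729 g H₂O ÷ 18.015 g/mol = 0.08093 mol
mass O = 1.54 − (0.9716 + 0.08158) = 0.4868 g → mol O = 0.4868 ÷ 15.999 = 0.03043 mol
Divide by the smallest (0.03043 mol): C 2.658, H 2.660, O 1.000
Multiplying each by 3 gives whole numbers: C 7.98, H 7.98, O 3.00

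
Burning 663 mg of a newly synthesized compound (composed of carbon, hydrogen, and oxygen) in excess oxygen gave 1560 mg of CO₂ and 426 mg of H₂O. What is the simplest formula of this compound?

mol C = 1.56 g CO₂ ÷ 44.009 g/mol = 0.03545 mol
mol H = 2 × 0.426 g H₂O ÷ 18.015 g/mol = 0.04729 mol
mass O = 0.663 − (0.4258 + 0.04767) = 0.1896 g → mol O = 0.1896 ÷ 15.999 = 0.01185 mol
Divide by the smallest (0.01185 mol): C 2.992, H 3.991, O 1.000

C3H4O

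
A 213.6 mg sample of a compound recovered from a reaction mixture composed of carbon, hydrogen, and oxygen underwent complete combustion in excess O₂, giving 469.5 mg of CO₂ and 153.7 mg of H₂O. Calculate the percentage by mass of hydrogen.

mol C = 0.4695 g CO₂ ÷ 44.009 g/mol = 0.010668 mol
mol H = 2 × 0.1537 g H₂O ÷ 18.015 g/mol = 0.017064 mol
mass O = 0.2136 − (0.12814 + 0.017200) = 0.068263 g → mol O = 0.068263 ÷ 15.999 = 0.0042667 mol
mass % H = 0.017200 g ÷ 0.2136 g × 100%

8.05%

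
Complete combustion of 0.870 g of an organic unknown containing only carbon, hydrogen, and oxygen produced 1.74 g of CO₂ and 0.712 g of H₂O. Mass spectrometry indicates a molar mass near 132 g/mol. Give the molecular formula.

C6H12O3

mol C = 1.74 g CO₂ ÷ 44.009 g/mol = 0.03954 mol
mol H = 2 × 0.712 g H₂O ÷ 18.015 g/mol = 0.07905 mol
mass O = 0.870 − (0.4749 + 0.07968) = 0.3154 g → mol O = 0.3154 ÷ 15.999 = 0.01972 mol
Divide by the smallest (0.01972 mol): C 2.005, H 4.009, O 1.000
Empirical formula: C2H4O
Empirical-formula mass = 44.05 g/mol; 132 ÷ 44.05 ≈ 3, so the molecular formula is C6H12O3.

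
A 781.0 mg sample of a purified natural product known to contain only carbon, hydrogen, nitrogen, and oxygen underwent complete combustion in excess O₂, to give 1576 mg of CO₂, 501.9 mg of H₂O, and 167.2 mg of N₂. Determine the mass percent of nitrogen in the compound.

21.41%

mol C = 1.576 g CO₂ ÷ 44.009 g/mol = 0.035811 mol
mol H = 2 × 0.5019 g H₂O ÷ 18.015 g/mol = 0.055720 mol
mol N = 2 × 0.1672 g N₂ ÷ 28.014 g/mol = 0.011937 mol
mass O = 0.7810 − (0.43012 + 0.056166 + 0.16720) = 0.12751 g → mol O = 0.12751 ÷ 15.999 = 0.0079699 mol
mass % N = 0.16720 g ÷ 0.7810 g × 100%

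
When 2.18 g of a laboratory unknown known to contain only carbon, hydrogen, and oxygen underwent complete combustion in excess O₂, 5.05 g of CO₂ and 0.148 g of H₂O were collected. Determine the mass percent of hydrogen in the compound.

mol C = 5.05 g CO₂ ÷ 44.009 g/mol = 0.1147 mol
mol H = 2 × 0.148 g H₂O ÷ 18.015 g/mol = 0.01643 mol
mass O = 2.18 − (1.378 + 0.01656) = 0.7852 g → mol O = 0.7852 ÷ 15.999 = 0.04908 mol
mass % H = 0.01656 g ÷ 2.18 g × 100%

0.8%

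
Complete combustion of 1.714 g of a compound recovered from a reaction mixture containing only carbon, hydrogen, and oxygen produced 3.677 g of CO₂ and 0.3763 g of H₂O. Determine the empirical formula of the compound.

C2HO

mol C = 3.677 g CO₂ ÷ 44.009 g/mol = 0.083551 mol
mol H = 2 × 0.3763 g H₂O ÷ 18.015 g/mol = 0.041776 mol
mass O = 1.714 − (1.0035 + 0.042111) = 0.66836 g → mol O = 0.66836 ÷ 15.999 = 0.041775 mol
Divide by the smallest (0.041775 mol): C 2.000, H 1.000, O 1.000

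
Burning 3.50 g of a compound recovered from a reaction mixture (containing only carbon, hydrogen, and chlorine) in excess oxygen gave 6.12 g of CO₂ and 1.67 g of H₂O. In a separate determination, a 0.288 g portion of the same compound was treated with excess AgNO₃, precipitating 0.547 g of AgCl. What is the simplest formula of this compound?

C3H4Cl

mol C = 6.12 g CO₂ ÷ 44.009 g/mol = 0.1391 mol
mol H = 2 × 1.67 g H₂O ÷ 18.015 g/mol = 0.1854 mol
From the AgCl data: mol Cl per gram of compound = (0.547 ÷ 143.318) ÷ 0.288 = 0.01325 mol/g, so in the 3.50 g combustion sample mol Cl = 0.04638 mol
Divide by the smallest (0.04638 mol): C 2.998, H 3.997, Cl 1.000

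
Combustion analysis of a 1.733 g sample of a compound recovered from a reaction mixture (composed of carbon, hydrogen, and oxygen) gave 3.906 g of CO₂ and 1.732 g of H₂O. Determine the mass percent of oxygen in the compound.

mol C = 3.906 g CO₂ ÷ 44.009 g/mol = 0.088755 mol
mol H = 2 × 1.732 g H₂O ÷ 18.015 g/mol = 0.19228 mol
mass O = 1.733 − (1.0660 + 0.19382) = 0.47315 g → mol O = 0.47315 ÷ 15.999 = 0.029573 mol
mass % O = 0.47315 g ÷ 1.733 g × 100%

27.30%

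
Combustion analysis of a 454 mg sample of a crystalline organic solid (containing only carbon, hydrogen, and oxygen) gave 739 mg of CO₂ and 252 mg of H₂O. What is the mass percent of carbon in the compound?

mol C = 0.739 g CO₂ ÷ 44.009 g/mol = 0.01679 mol
mol H = 2 × 0.252 g H₂O ÷ 18.015 g/mol = 0.02798 mol
mass O = 0.454 − (0.2017 + 0.02820) = 0.2241 g → mol O = 0.2241 ÷ 15.999 = 0.01401 mol
mass % C = 0.2017 g ÷ 0.454 g × 100%

44.4%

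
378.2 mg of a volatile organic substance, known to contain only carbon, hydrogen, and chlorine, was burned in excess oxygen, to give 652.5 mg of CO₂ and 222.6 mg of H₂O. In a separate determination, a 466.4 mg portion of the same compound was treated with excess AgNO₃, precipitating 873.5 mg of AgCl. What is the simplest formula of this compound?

mol C = 0.6525 g CO₂ ÷ 44.009 g/mol = 0.014827 mol
mol H = 2 × 0.2226 g H₂O ÷ 18.015 g/mol = 0.024713 mol
From the AgCl data: mol Cl per gram of compound = (0.8735 ÷ 143.318) ÷ 0.4664 = 0.013068 mol/g, so in the 0.3782 g combustion sample mol Cl = 0.0049423 mol
Divide by the smallest (0.0049423 mol): C 3.000, H 5.000, Cl 1.000

C3H5Cl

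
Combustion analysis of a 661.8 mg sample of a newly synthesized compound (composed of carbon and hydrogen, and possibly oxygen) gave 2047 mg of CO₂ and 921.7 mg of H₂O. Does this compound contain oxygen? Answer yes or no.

no

mol C = 2.047 g CO₂ ÷ 44.009 g/mol = 0.046513 mol
mol H = 2 × 0.9217 g H₂O ÷ 18.015 g/mol = 0.10233 mol
C and H together account for 0.66181 g — essentially the entire 0.6618 g sample — so the compound contains no oxygen.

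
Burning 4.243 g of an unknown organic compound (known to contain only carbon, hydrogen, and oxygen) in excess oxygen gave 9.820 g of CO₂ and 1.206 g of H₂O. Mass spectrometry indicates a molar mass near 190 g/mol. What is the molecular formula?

mol C = 9.820 g CO₂ ÷ 44.009 g/mol = 0.22314 mol
mol H = 2 × 1.206 g H₂O ÷ 18.015 g/mol = 0.13389 mol
mass O = 4.243 − (2.6801 + 0.13496) = 1.4280 g → mol O = 1.4280 ÷ 15.999 = 0.089253 mol
Divide by the smallest (0.089253 mol): C 2.500, H 1.500, O 1.000
Multiplying each by 2 gives whole numbers: C 5.00, H 3.00, O 2.00
Empirical formula: C5H3O2
Empirical-formula mass = 95.08 g/mol; 190 ÷ 95.08 ≈ 2, so the molecular formula is C10H6O4.

C10H6O4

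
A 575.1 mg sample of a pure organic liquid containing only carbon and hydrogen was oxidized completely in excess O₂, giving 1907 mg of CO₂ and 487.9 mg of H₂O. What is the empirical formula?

C4H5

mol C = 1.907 g CO₂ ÷ 44.009 g/mol = 0.043332 mol
mol H = 2 × 0.4879 g H₂O ÷ 18.015 g/mol = 0.054166 mol
Divide by the smallest (0.043332 mol): C 1.000, H 1.250
Multiplying each by 4 gives whole numbers: C 4.00, H 5.00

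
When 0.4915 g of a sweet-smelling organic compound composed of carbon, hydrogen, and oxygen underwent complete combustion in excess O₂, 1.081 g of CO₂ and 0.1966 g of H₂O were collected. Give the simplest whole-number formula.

C9H8O4

mol C = 1.081 g CO₂ ÷ 44.009 g/mol = 0.024563 mol
mol H = 2 × 0.1966 g H₂O ÷ 18.015 g/mol = 0.021826 mol
mass O = 0.4915 − (0.29503 + 0.022001) = 0.17447 g → mol O = 0.17447 ÷ 15.999 = 0.010905 mol
Divide by the smallest (0.010905 mol): C 2.252, H 2.001, O 1.000
Multiplying each by 4 gives whole numbers: C 9.01, H 8.01, O 4.00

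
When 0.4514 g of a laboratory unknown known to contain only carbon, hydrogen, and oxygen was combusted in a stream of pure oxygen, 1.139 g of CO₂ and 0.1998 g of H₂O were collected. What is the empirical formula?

mol C = 1.139 g CO₂ ÷ 44.009 g/mol = 0.025881 mol
mol H = 2 × 0.1998 g H₂O ÷ 18.015 g/mol = 0.022182 mol
mass O = 0.4514 − (0.31086 + 0.022359) = 0.11818 g → mol O = 0.11818 ÷ 15.999 = 0.0073869 mol
Divide by the smallest (0.0073869 mol): C 3.504, H 3.003, O 1.000
Multiplying each by 2 gives whole numbers: C 7.01, H 6.01, O 2.00

C7H6O2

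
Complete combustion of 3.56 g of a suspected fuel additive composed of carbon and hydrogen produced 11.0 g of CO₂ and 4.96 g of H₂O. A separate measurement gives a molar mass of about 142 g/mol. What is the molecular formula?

C10H22

mol C = 11.0 g CO₂ ÷ 44.009 g/mol = 0.2499 mol
mol H = 2 × 4.96 g H₂O ÷ 18.015 g/mol = 0.5507 mol
Divide by the smallest (0.2499 mol): C 1.000, H 2.203
Multiplying each by 5 gives whole numbers: C 5.00, H 11.02
Empirical formula: C5H11
Empirical-formula mass = 71.14 g/mol; 142 ÷ 71.14 ≈ 2, so the molecular formula is C10H22.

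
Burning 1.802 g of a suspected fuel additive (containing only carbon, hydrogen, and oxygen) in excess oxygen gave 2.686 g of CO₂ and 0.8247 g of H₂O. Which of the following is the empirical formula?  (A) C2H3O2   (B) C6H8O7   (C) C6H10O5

(A) C2H3O2

mol C = 2.686 g CO₂ ÷ 44.009 g/mol = 0.061033 mol
mol H = 2 × 0.8247 g H₂O ÷ 18.015 g/mol = 0.091557 mol
mass O = 1.802 − (0.73307 + 0.092289) = 0.97664 g → mol O = 0.97664 ÷ 15.999 = 0.061044 mol
Divide by the smallest (0.061033 mol): C 1.000, H 1.500, O 1.000
Multiplying each by 2 gives whole numbers: C 2.00, H 3.00, O 2.00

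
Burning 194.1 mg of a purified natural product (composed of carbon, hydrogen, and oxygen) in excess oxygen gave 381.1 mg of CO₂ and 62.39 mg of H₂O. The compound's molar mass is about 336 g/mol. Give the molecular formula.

mol C = 0.3811 g CO₂ ÷ 44.009 g/mol = 0.0086596 mol
mol H = 2 × 0.06239 g H₂O ÷ 18.015 g/mol = 0.0069265 mol
mass O = 0.1941 − (0.10401 + 0.0069819) = 0.083108 g → mol O = 0.083108 ÷ 15.999 = 0.0051946 mol
Divide by the smallest (0.0051946 mol): C 1.667, H 1.333, O 1.000
Multiplying each by 3 gives whole numbers: C 5.00, H 4.00, O 3.00
Empirical formula: C5H4O3
Empirical-formula mass = 112.08 g/mol; 336 ÷ 112.08 ≈ 3, so the molecular formula is C15H12O9.

C15H12O9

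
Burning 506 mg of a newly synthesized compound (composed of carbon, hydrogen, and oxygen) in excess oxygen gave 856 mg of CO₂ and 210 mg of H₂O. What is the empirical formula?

C5H6O4

mol C = 0.856 g CO₂ ÷ 44.009 g/mol = 0.01945 mol
mol H = 2 × 0.210 g H₂O ÷ 18.015 g/mol = 0.02331 mol
mass O = 0.506 − (0.2336 + 0.02350) = 0.2489 g → mol O = 0.2489 ÷ 15.999 = 0.01556 mol
Divide by the smallest (0.01556 mol): C 1.250, H 1.499, O 1.000
Multiplying each by 4 gives whole numbers: C 5.00, H 5.99, O 4.00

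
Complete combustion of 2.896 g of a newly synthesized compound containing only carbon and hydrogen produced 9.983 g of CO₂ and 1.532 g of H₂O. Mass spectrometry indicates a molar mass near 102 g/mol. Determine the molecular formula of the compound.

mol C = 9.983 g CO₂ ÷ 44.009 g/mol = 0.22684 mol
mol H = 2 × 1.532 g H₂O ÷ 18.015 g/mol = 0.17008 mol
Divide by the smallest (0.17008 mol): C 1.334, H 1.000
Multiplying each by 3 gives whole numbers: C 4.00, H 3.00
Empirical formula: C4H3
Empirical-formula mass = 51.07 g/mol; 102 ÷ 51.07 ≈ 2, so the molecular formula is C8H6.

C8H6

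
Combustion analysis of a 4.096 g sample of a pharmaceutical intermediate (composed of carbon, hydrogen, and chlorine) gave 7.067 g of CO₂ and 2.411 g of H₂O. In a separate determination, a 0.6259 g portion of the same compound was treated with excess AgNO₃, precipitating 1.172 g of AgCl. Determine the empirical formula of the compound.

C3H5Cl

mol C = 7.067 g CO₂ ÷ 44.009 g/mol = 0.16058 mol
mol H = 2 × 2.411 g H₂O ÷ 18.015 g/mol = 0.26767 mol
From the AgCl data: mol Cl per gram of compound = (1.172 ÷ 143.318) ÷ 0.6259 = 0.013065 mol/g, so in the 4.096 g combustion sample mol Cl = 0.053516 mol
Divide by the smallest (0.053516 mol): C 3.001, H 5.002, Cl 1.000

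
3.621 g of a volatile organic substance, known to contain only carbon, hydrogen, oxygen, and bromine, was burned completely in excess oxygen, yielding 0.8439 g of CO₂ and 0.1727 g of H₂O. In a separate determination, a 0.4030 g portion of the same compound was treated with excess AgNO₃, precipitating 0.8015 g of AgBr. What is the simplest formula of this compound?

mol C = 0.8439 g CO₂ ÷ 44.009 g/mol = 0.019176 mol
mol H = 2 × 0.1727 g H₂O ÷ 18.015 g/mol = 0.019173 mol
From the AgBr data: mol Br per gram of compound = (0.8015 ÷ 187.772) ÷ 0.4030 = 0.010592 mol/g, so in the 3.621 g combustion sample mol Br = 0.038353 mol
mass O = 3.621 − (0.23032 + 0.019326 + 3.0645) = 0.30682 g → mol O = 0.30682 ÷ 15.999 = 0.019177 mol
Divide by the smallest (0.019173 mol): C 1.000, H 1.000, Br 2.000, O 1.000

CHBr2O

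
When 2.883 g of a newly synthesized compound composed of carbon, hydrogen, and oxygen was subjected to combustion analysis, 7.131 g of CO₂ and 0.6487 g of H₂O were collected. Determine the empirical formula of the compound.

mol C = 7.131 g CO₂ ÷ 44.009 g/mol = 0.16204 mol
mol H = 2 × 0.6487 g H₂O ÷ 18.015 g/mol = 0.072018 mol
mass O = 2.883 − (1.9462 + 0.072594) = 0.86420 g → mol O = 0.86420 ÷ 15.999 = 0.054016 mol
Divide by the smallest (0.054016 mol): C 3.000, H 1.333, O 1.000
Multiplying each by 3 gives whole numbers: C 9.00, H 4.00, O 3.00

C9H4O3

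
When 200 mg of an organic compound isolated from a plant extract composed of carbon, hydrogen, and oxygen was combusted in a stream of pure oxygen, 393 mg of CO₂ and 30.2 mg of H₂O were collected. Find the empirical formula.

C8H3O5

mol C = 0.393 g CO₂ ÷ 44.009 g/mol = 0.008930 mol
mol H = 2 × 0.0302 g H₂O ÷ 18.015 g/mol = 0.003353 mol
mass O = 0.200 − (0.1073 + 0.003380) = 0.08936 g → mol O = 0.08936 ÷ 15.999 = 0.005585 mol
Divide by the smallest (0.003353 mol): C 2.663, H 1.000, O 1.666
Multiplying each by 3 gives whole numbers: C 7.99, H 3.00, O 5.00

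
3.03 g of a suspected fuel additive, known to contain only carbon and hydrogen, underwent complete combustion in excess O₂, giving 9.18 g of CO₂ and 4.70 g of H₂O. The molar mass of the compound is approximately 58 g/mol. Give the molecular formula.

C4H10

mol C = 9.18 g CO₂ ÷ 44.009 g/mol = 0.2086 mol
mol H = 2 × 4.70 g H₂O ÷ 18.015 g/mol = 0.5218 mol
Divide by the smallest (0.2086 mol): C 1.000, H 2.501
Multiplying each by 2 gives whole numbers: C 2.00, H 5.00
Empirical formula: C2H5
Empirical-formula mass = 29.06 g/mol; 58 ÷ 29.06 ≈ 2, so the molecular formula is C4H10.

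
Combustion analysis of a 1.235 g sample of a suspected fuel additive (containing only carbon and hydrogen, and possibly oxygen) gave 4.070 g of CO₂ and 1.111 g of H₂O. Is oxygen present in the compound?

no

mol C = 4.070 g CO₂ ÷ 44.009 g/mol = 0.092481 mol
mol H = 2 × 1.111 g H₂O ÷ 18.015 g/mol = 0.12334 mol
C and H together account for 1.2351 g — essentially the entire 1.235 g sample — so the compound contains no oxygen.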